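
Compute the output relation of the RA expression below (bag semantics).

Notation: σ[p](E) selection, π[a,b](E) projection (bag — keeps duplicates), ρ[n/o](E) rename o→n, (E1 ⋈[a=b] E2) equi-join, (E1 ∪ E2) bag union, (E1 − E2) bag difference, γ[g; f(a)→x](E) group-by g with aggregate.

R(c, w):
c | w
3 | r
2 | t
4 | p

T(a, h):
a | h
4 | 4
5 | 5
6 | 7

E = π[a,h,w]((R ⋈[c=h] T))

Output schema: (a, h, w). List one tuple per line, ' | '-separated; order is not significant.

Stepwise |·|:
  R → 3
  T → 3
  (R ⋈[c=h] T) → 1
  π[a,h,w]((R ⋈[c=h] T)) → 1

== RESULT ==
a | h | w
4 | 4 | p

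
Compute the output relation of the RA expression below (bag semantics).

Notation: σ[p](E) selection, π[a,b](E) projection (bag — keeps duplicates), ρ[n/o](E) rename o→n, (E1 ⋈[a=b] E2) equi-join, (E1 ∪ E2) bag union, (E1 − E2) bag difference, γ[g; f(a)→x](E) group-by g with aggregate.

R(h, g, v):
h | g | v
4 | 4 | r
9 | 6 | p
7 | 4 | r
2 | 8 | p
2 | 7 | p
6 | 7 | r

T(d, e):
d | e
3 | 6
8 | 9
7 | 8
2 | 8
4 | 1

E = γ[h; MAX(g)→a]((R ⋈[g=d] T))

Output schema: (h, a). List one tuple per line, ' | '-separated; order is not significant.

Row counts bottom-up:
  R → 6
  T → 5
  (R ⋈[g=d] T) → 5
  γ[h; MAX(g)→a]((R ⋈[g=d] T)) → 4

== RESULT ==
h | a
2 | 8
4 | 4
6 | 7
7 | 4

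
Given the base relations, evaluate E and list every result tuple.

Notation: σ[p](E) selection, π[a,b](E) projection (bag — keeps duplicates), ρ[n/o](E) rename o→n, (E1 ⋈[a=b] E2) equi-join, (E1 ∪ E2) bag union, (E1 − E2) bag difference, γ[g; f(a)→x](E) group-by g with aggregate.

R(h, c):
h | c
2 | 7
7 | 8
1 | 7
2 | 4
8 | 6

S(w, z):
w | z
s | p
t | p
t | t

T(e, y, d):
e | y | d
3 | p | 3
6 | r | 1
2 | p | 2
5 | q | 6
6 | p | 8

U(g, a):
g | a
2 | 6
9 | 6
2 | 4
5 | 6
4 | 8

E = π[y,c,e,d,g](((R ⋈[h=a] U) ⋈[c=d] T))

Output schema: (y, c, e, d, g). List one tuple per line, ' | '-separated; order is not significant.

Row counts bottom-up:
  R → 5
  U → 5
  (R ⋈[h=a] U) → 1
  T → 5
  ((R ⋈[h=a] U) ⋈[c=d] T) → 1
  π[y,c,e,d,g](((R ⋈[h=a] U) ⋈[c=d] T)) → 1

== RESULT ==
y | c | e | d | g
q | 6 | 5 | 6 | 4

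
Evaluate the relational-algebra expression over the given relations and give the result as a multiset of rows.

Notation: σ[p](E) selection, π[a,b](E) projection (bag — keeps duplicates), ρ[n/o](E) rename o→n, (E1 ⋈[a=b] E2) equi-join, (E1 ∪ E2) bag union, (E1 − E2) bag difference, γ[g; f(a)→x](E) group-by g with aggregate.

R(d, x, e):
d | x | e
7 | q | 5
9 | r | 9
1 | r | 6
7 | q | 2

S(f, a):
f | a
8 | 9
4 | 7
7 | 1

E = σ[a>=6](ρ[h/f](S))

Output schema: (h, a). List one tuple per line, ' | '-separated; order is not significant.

Subexpression sizes:
  S → 3
  ρ[h/f](S) → 3
  σ[a>=6](ρ[h/f](S)) → 2

== RESULT ==
h | a
4 | 7
8 | 9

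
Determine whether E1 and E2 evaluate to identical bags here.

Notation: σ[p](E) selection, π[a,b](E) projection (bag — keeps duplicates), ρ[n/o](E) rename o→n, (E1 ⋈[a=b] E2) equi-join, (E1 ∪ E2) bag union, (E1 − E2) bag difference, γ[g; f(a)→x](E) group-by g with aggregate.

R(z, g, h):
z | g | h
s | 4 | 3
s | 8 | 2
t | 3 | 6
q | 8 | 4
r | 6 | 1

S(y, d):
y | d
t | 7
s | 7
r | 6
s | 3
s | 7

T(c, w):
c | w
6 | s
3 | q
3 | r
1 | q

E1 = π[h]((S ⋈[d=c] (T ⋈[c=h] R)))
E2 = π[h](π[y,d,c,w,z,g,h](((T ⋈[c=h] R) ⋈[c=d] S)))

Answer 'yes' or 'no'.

E1 subexpression sizes:
  S → 5
  T → 4
  R → 5
  (T ⋈[c=h] R) → 4
  (S ⋈[d=c] (T ⋈[c=h] R)) → 3
  π[h]((S ⋈[d=c] (T ⋈[c=h] R))) → 3
E2 subexpression sizes:
  T → 4
  R → 5
  (T ⋈[c=h] R) → 4
  S → 5
  ((T ⋈[c=h] R) ⋈[c=d] S) → 3
  π[y,d,c,w,z,g,h](((T ⋈[c=h] R) ⋈[c=d] S)) → 3
  π[h](π[y,d,c,w,z,g,h](((T ⋈[c=h] R) ⋈[c=d] S))) → 3

E1 and E2 produce the same multiset:
h
3
3
6

yes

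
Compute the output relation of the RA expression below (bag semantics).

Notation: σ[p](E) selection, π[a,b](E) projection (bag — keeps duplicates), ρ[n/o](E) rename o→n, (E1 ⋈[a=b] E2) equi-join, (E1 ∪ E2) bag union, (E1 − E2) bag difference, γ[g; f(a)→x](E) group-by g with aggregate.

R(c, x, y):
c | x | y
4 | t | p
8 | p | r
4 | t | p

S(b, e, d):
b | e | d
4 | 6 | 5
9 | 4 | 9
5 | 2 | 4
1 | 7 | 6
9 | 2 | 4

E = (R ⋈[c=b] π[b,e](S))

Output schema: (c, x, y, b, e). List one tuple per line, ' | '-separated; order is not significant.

Per-node cardinality:
  R → 3
  S → 5
  π[b,e](S) → 5
  (R ⋈[c=b] π[b,e](S)) → 2

== RESULT ==
c | x | y | b | e
4 | t | p | 4 | 6
4 | t | p | 4 | 6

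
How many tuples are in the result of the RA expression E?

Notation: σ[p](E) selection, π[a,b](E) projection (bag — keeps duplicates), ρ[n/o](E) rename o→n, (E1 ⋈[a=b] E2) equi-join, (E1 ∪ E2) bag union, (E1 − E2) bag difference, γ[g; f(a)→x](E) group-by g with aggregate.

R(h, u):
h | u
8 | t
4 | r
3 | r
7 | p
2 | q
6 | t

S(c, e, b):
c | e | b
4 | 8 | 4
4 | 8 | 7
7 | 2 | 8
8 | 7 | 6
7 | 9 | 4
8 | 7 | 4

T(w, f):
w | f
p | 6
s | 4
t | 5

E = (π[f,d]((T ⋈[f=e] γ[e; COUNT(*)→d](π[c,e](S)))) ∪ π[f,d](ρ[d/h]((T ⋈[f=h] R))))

Subexpression sizes:
  T → 3
  S → 6
  π[c,e](S) → 6
  γ[e; COUNT(*)→d](π[c,e](S)) → 4
  (T ⋈[f=e] γ[e; COUNT(*)→d](π[c,e](S))) → 0
  π[f,d]((T ⋈[f=e] γ[e; COUNT(*)→d](π[c,e](S)))) → 0
  T → 3
  R → 6
  (T ⋈[f=h] R) → 2
  ρ[d/h]((T ⋈[f=h] R)) → 2
  π[f,d](ρ[d/h]((T ⋈[f=h] R))) → 2
  (π[f,d]((T ⋈[f=e] γ[e; COUNT(*)→d](π[c,e](S)))) ∪ π[f,d](ρ[d/h]((T ⋈[f=h] R)))) → 2

|E| = 2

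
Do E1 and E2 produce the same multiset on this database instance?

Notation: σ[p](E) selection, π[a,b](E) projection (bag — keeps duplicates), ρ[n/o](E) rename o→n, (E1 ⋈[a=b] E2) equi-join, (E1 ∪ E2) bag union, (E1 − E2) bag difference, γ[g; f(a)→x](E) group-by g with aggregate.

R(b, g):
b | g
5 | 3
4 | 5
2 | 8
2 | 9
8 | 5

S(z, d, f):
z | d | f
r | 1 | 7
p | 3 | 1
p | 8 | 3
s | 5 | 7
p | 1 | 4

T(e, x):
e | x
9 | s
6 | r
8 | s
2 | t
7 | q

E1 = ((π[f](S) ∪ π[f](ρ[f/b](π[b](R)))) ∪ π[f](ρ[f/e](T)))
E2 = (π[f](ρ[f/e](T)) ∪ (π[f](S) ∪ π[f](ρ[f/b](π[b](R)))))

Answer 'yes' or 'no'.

E1 stepwise |·|:
  S → 5
  π[f](S) → 5
  R → 5
  π[b](R) → 5
  ρ[f/b](π[b](R)) → 5
  π[f](ρ[f/b](π[b](R))) → 5
  (π[f](S) ∪ π[f](ρ[f/b](π[b](R)))) → 10
  T → 5
  ρ[f/e](T) → 5
  π[f](ρ[f/e](T)) → 5
  ((π[f](S) ∪ π[f](ρ[f/b](π[b](R)))) ∪ π[f](ρ[f/e](T))) → 15
E2 stepwise |·|:
  T → 5
  ρ[f/e](T) → 5
  π[f](ρ[f/e](T)) → 5
  S → 5
  π[f](S) → 5
  R → 5
  π[b](R) → 5
  ρ[f/b](π[b](R)) → 5
  π[f](ρ[f/b](π[b](R))) → 5
  (π[f](S) ∪ π[f](ρ[f/b](π[b](R)))) → 10
  (π[f](ρ[f/e](T)) ∪ (π[f](S) ∪ π[f](ρ[f/b](π[b](R))))) → 15

E1 and E2 produce the same multiset:
f
1
2
2
2
3
4
4
5
6
7
7
7
8
8
9

yes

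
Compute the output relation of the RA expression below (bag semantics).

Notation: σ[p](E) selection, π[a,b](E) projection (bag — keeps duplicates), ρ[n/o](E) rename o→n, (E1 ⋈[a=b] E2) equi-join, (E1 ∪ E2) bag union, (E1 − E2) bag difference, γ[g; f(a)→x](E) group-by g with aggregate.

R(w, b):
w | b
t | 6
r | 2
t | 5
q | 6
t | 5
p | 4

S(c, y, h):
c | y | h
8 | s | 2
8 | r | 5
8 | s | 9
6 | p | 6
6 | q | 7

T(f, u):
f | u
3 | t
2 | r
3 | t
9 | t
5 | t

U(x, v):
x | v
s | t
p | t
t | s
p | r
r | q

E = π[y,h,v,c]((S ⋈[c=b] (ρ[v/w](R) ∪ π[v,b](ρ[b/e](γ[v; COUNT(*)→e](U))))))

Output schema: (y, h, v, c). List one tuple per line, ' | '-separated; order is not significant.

Stepwise |·|:
  S → 5
  R → 6
  ρ[v/w](R) → 6
  U → 5
  γ[v; COUNT(*)→e](U) → 4
  ρ[b/e](γ[v; COUNT(*)→e](U)) → 4
  π[v,b](ρ[b/e](γ[v; COUNT(*)→e](U))) → 4
  (ρ[v/w](R) ∪ π[v,b](ρ[b/e](γ[v; COUNT(*)→e](U)))) → 10
  (S ⋈[c=b] (ρ[v/w](R) ∪ π[v,b](ρ[b/e](γ[v; COUNT(*)→e](U))))) → 4
  π[y,h,v,c]((S ⋈[c=b] (ρ[v/w](R) ∪ π[v,b](ρ[b/e](γ[v; COUNT(*)→e](U)))))) → 4

== RESULT ==
y | h | v | c
p | 6 | q | 6
p | 6 | t | 6
q | 7 | q | 6
q | 7 | t | 6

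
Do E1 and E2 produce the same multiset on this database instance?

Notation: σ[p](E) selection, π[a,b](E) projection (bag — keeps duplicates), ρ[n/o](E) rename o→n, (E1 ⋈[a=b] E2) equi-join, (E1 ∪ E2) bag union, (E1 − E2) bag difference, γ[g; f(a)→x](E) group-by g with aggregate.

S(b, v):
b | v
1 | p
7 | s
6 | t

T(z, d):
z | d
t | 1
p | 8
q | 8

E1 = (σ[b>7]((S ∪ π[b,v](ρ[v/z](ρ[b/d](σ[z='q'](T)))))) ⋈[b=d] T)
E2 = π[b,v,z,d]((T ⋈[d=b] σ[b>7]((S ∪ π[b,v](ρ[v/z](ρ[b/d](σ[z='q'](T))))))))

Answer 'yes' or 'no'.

E1 per-node cardinality:
  S → 3
  T → 3
  σ[z='q'](T) → 1
  ρ[b/d](σ[z='q'](T)) → 1
  ρ[v/z](ρ[b/d](σ[z='q'](T))) → 1
  π[b,v](ρ[v/z](ρ[b/d](σ[z='q'](T)))) → 1
  (S ∪ π[b,v](ρ[v/z](ρ[b/d](σ[z='q'](T))))) → 4
  σ[b>7]((S ∪ π[b,v](ρ[v/z](ρ[b/d](σ[z='q'](T)))))) → 1
  T → 3
  (σ[b>7]((S ∪ π[b,v](ρ[v/z](ρ[b/d](σ[z='q'](T)))))) ⋈[b=d] T) → 2
E2 per-node cardinality:
  T → 3
  S → 3
  T → 3
  σ[z='q'](T) → 1
  ρ[b/d](σ[z='q'](T)) → 1
  ρ[v/z](ρ[b/d](σ[z='q'](T))) → 1
  π[b,v](ρ[v/z](ρ[b/d](σ[z='q'](T)))) → 1
  (S ∪ π[b,v](ρ[v/z](ρ[b/d](σ[z='q'](T))))) → 4
  σ[b>7]((S ∪ π[b,v](ρ[v/z](ρ[b/d](σ[z='q'](T)))))) → 1
  (T ⋈[d=b] σ[b>7]((S ∪ π[b,v](ρ[v/z](ρ[b/d](σ[z='q'](T))))))) → 2
  π[b,v,z,d]((T ⋈[d=b] σ[b>7]((S ∪ π[b,v](ρ[v/z](ρ[b/d](σ[z='q'](T)))))))) → 2

E1 and E2 produce the same multiset:
b | v | z | d
8 | q | p | 8
8 | q | q | 8

yes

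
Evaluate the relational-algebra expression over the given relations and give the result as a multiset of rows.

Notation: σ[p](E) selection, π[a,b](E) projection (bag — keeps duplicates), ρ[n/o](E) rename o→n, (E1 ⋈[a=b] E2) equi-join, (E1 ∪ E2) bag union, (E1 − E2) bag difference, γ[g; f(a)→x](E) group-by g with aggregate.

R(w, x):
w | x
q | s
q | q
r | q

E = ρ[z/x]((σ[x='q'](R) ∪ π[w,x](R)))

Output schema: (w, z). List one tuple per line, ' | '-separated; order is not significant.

Per-node cardinality:
  R → 3
  σ[x='q'](R) → 2
  R → 3
  π[w,x](R) → 3
  (σ[x='q'](R) ∪ π[w,x](R)) → 5
  ρ[z/x]((σ[x='q'](R) ∪ π[w,x](R))) → 5

== RESULT ==
w | z
q | q
q | q
q | s
r | q
r | q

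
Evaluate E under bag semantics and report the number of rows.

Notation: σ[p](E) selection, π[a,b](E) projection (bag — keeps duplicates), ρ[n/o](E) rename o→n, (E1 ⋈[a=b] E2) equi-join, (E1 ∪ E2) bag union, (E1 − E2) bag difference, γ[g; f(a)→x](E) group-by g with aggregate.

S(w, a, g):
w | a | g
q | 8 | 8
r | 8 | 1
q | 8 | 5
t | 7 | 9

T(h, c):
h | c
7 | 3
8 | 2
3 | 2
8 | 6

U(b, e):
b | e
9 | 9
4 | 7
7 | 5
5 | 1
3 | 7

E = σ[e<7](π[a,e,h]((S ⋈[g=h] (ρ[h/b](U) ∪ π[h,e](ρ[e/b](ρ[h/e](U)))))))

Stepwise |·|:
  S → 4
  U → 5
  ρ[h/b](U) → 5
  U → 5
  ρ[h/e](U) → 5
  ρ[e/b](ρ[h/e](U)) → 5
  π[h,e](ρ[e/b](ρ[h/e](U))) → 5
  (ρ[h/b](U) ∪ π[h,e](ρ[e/b](ρ[h/e](U)))) → 10
  (S ⋈[g=h] (ρ[h/b](U) ∪ π[h,e](ρ[e/b](ρ[h/e](U))))) → 5
  π[a,e,h]((S ⋈[g=h] (ρ[h/b](U) ∪ π[h,e](ρ[e/b](ρ[h/e](U)))))) → 5
  σ[e<7](π[a,e,h]((S ⋈[g=h] (ρ[h/b](U) ∪ π[h,e](ρ[e/b](ρ[h/e](U))))))) → 2

|E| = 2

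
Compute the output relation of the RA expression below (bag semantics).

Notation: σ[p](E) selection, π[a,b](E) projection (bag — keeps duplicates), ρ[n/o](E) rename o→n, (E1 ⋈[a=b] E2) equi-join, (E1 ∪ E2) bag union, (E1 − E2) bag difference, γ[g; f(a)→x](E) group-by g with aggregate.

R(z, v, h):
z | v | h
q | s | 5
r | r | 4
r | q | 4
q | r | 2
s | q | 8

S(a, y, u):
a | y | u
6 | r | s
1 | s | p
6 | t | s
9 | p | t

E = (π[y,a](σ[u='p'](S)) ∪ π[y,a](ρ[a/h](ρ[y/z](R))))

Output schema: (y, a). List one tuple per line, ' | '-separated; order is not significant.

Row counts bottom-up:
  S → 4
  σ[u='p'](S) → 1
  π[y,a](σ[u='p'](S)) → 1
  R → 5
  ρ[y/z](R) → 5
  ρ[a/h](ρ[y/z](R)) → 5
  π[y,a](ρ[a/h](ρ[y/z](R))) → 5
  (π[y,a](σ[u='p'](S)) ∪ π[y,a](ρ[a/h](ρ[y/z](R)))) → 6

== RESULT ==
y | a
q | 2
q | 5
r | 4
r | 4
s | 1
s | 8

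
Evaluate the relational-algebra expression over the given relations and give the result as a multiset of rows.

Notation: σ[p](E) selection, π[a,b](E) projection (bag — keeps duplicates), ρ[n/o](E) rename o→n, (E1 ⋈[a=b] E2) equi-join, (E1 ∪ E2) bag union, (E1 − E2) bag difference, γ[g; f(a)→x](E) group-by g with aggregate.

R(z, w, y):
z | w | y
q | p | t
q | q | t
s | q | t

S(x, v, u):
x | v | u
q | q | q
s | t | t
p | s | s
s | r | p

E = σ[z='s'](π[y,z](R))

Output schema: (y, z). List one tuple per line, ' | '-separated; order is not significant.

Subexpression sizes:
  R → 3
  π[y,z](R) → 3
  σ[z='s'](π[y,z](R)) → 1

== RESULT ==
y | z
t | s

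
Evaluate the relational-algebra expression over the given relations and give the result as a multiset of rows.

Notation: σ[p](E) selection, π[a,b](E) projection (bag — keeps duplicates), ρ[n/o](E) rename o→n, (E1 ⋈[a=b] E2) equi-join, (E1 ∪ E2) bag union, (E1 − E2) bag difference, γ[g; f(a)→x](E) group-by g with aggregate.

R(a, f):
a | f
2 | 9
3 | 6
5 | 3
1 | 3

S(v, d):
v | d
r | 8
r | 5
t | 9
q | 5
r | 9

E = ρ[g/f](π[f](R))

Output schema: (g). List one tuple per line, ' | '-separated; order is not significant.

Subexpression sizes:
  R → 4
  π[f](R) → 4
  ρ[g/f](π[f](R)) → 4

== RESULT ==
g
3
3
6
9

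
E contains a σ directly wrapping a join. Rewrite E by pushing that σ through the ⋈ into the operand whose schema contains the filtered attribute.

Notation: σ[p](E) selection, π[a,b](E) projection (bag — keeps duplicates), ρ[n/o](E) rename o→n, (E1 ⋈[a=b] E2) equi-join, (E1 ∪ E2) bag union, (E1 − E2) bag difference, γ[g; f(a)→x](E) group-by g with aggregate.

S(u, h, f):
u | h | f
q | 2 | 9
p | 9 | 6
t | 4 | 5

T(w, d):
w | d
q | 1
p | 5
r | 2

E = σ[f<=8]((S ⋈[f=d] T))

σ filters on f, owned by the left side.
E' = (σ[f<=8](S) ⋈[f=d] T)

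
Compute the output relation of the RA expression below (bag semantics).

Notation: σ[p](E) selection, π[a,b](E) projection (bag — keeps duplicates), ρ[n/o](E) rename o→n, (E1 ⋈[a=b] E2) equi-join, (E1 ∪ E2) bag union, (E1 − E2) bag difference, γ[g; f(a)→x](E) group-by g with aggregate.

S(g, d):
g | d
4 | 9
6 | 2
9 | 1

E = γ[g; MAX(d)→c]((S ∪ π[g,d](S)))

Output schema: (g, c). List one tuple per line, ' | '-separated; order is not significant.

Subexpression sizes:
  S → 3
  S → 3
  π[g,d](S) → 3
  (S ∪ π[g,d](S)) → 6
  γ[g; MAX(d)→c]((S ∪ π[g,d](S))) → 3

== RESULT ==
g | c
4 | 9
6 | 2
9 | 1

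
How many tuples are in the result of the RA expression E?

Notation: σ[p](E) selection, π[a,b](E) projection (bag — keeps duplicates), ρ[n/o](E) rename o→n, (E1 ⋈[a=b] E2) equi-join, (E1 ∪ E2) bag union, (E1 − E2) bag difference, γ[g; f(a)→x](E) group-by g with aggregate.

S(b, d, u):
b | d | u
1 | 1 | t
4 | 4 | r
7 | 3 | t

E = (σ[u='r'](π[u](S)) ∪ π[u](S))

Row counts bottom-up:
  S → 3
  π[u](S) → 3
  σ[u='r'](π[u](S)) → 1
  S → 3
  π[u](S) → 3
  (σ[u='r'](π[u](S)) ∪ π[u](S)) → 4

|E| = 4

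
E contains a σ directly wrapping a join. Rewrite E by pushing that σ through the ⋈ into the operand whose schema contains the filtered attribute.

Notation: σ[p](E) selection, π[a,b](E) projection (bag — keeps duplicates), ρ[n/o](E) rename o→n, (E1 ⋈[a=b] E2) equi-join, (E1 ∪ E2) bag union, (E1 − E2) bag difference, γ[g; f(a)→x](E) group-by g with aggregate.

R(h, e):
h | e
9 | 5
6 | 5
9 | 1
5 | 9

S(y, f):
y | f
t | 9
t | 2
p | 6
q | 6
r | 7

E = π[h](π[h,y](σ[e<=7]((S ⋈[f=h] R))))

σ filters on e, owned by the right side.
E' = π[h](π[h,y]((S ⋈[f=h] σ[e<=7](R))))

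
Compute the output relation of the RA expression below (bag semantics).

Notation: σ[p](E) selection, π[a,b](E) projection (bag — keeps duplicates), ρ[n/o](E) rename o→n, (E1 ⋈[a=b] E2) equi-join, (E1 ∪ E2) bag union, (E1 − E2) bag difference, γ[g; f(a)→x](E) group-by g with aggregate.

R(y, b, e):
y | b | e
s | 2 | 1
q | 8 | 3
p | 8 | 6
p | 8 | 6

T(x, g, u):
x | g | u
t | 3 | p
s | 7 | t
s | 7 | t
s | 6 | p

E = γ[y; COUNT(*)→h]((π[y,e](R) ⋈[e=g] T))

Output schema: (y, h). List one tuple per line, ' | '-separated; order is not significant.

Subexpression sizes:
  R → 4
  π[y,e](R) → 4
  T → 4
  (π[y,e](R) ⋈[e=g] T) → 3
  γ[y; COUNT(*)→h]((π[y,e](R) ⋈[e=g] T)) → 2

== RESULT ==
y | h
p | 2
q | 1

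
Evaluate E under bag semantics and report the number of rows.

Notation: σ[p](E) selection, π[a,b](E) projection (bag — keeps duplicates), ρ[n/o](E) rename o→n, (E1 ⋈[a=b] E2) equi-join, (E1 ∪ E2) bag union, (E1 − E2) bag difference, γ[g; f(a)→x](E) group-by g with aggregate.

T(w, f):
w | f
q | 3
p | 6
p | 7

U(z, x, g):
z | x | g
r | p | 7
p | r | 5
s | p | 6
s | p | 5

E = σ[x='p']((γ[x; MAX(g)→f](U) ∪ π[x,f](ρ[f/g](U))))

Subexpression sizes:
  U → 4
  γ[x; MAX(g)→f](U) → 2
  U → 4
  ρ[f/g](U) → 4
  π[x,f](ρ[f/g](U)) → 4
  (γ[x; MAX(g)→f](U) ∪ π[x,f](ρ[f/g](U))) → 6
  σ[x='p']((γ[x; MAX(g)→f](U) ∪ π[x,f](ρ[f/g](U)))) → 4

|E| = 4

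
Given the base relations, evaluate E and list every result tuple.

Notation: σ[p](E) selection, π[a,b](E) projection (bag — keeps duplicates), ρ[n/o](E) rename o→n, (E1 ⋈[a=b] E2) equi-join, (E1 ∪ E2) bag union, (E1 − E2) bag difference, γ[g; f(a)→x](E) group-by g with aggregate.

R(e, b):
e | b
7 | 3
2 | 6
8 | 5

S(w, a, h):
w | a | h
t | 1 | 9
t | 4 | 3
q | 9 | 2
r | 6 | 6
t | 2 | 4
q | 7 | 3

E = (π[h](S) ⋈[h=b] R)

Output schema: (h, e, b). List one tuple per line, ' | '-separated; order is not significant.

Per-node cardinality:
  S → 6
  π[h](S) → 6
  R → 3
  (π[h](S) ⋈[h=b] R) → 3

== RESULT ==
h | e | b
3 | 7 | 3
3 | 7 | 3
6 | 2 | 6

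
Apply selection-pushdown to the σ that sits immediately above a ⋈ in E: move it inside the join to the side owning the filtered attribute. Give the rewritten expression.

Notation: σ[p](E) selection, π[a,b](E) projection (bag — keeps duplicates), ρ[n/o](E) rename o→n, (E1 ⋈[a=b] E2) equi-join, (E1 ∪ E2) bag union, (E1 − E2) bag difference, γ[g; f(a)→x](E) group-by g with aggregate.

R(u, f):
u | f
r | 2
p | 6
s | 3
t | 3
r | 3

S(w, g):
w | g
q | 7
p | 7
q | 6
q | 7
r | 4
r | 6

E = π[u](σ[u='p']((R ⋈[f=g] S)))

σ filters on u, owned by the left side.
E' = π[u]((σ[u='p'](R) ⋈[f=g] S))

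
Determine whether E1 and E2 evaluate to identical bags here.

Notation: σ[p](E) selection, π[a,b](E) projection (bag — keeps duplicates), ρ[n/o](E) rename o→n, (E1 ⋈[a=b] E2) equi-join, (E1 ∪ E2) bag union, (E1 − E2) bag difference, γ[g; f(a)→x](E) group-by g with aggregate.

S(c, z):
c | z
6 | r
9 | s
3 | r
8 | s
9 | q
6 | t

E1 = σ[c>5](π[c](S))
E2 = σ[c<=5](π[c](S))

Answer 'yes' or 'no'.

E1 stepwise |·|:
  S → 6
  π[c](S) → 6
  σ[c>5](π[c](S)) → 5
E2 stepwise |·|:
  S → 6
  π[c](S) → 6
  σ[c<=5](π[c](S)) → 1

E1 result:
c
6
6
8
9
9
E2 result:
c
3
Witness: (6,) appears 2× in E1 but 0× in E2.

no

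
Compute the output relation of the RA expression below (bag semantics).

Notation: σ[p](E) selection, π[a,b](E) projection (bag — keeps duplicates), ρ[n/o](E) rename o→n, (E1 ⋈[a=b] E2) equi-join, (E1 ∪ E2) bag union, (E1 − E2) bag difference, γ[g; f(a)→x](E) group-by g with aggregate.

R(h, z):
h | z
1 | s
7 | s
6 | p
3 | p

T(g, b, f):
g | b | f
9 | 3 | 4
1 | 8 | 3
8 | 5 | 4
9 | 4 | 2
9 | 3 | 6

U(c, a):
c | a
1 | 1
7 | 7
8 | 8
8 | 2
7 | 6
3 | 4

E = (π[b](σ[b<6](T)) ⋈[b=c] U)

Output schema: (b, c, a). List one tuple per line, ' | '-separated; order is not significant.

Stepwise |·|:
  T → 5
  σ[b<6](T) → 4
  π[b](σ[b<6](T)) → 4
  U → 6
  (π[b](σ[b<6](T)) ⋈[b=c] U) → 2

== RESULT ==
b | c | a
3 | 3 | 4
3 | 3 | 4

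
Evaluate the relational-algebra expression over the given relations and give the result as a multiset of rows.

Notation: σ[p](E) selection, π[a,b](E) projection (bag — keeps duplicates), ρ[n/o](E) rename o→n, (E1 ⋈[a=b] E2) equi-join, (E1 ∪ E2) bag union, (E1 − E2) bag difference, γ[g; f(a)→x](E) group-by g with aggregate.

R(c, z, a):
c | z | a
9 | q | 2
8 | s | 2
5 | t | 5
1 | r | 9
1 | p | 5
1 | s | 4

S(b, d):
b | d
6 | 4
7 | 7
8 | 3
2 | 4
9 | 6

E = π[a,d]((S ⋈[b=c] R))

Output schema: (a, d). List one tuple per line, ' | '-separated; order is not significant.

Row counts bottom-up:
  S → 5
  R → 6
  (S ⋈[b=c] R) → 2
  π[a,d]((S ⋈[b=c] R)) → 2

== RESULT ==
a | d
2 | 3
2 | 6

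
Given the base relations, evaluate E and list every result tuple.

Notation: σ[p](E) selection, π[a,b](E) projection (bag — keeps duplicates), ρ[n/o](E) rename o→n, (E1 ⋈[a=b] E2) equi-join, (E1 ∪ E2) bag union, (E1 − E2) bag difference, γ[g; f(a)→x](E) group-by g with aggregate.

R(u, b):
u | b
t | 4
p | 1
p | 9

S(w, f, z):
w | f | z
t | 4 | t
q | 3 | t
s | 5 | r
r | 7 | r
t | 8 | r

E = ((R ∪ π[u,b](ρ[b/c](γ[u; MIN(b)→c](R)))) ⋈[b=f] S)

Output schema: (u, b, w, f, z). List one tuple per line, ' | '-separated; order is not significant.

Stepwise |·|:
  R → 3
  R → 3
  γ[u; MIN(b)→c](R) → 2
  ρ[b/c](γ[u; MIN(b)→c](R)) → 2
  π[u,b](ρ[b/c](γ[u; MIN(b)→c](R))) → 2
  (R ∪ π[u,b](ρ[b/c](γ[u; MIN(b)→c](R)))) → 5
  S → 5
  ((R ∪ π[u,b](ρ[b/c](γ[u; MIN(b)→c](R)))) ⋈[b=f] S) → 2

== RESULT ==
u | b | w | f | z
t | 4 | t | 4 | t
t | 4 | t | 4 | t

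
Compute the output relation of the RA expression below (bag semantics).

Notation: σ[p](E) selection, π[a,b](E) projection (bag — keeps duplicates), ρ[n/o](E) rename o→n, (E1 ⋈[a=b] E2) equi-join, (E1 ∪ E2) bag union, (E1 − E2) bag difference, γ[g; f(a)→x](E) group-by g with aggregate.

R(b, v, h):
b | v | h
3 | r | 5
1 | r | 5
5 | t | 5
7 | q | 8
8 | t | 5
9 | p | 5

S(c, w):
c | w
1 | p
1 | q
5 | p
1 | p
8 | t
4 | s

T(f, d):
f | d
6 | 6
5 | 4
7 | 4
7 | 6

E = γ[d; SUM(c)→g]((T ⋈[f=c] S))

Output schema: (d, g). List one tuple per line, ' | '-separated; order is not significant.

Subexpression sizes:
  T → 4
  S → 6
  (T ⋈[f=c] S) → 1
  γ[d; SUM(c)→g]((T ⋈[f=c] S)) → 1

== RESULT ==
d | g
4 | 5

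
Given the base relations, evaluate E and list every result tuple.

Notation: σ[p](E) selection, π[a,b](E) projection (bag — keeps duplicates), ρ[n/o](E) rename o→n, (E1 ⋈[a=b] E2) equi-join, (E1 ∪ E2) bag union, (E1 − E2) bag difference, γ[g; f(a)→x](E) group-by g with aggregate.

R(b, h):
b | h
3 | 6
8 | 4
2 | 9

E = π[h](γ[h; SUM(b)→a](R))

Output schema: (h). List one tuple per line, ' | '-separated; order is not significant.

Row counts bottom-up:
  R → 3
  γ[h; SUM(b)→a](R) → 3
  π[h](γ[h; SUM(b)→a](R)) → 3

== RESULT ==
h
4
6
9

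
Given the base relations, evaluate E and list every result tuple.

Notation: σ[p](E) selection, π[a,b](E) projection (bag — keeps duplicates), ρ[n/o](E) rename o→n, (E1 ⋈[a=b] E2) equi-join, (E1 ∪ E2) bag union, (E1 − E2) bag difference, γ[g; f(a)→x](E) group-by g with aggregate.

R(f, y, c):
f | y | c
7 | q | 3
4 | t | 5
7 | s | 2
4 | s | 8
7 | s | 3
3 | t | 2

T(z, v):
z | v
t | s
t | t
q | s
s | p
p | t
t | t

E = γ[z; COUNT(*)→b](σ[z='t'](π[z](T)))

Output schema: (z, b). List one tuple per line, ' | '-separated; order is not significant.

Subexpression sizes:
  T → 6
  π[z](T) → 6
  σ[z='t'](π[z](T)) → 3
  γ[z; COUNT(*)→b](σ[z='t'](π[z](T))) → 1

== RESULT ==
z | b
t | 3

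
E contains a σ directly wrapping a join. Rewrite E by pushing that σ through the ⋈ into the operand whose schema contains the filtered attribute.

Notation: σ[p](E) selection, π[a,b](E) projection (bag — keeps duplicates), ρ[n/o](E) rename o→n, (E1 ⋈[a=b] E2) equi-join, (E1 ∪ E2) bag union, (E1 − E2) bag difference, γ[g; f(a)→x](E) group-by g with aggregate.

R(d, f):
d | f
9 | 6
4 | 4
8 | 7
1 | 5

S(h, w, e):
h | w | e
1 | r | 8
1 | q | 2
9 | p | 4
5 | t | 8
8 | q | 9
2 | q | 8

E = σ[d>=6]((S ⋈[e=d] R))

σ filters on d, owned by the right side.
E' = (S ⋈[e=d] σ[d>=6](R))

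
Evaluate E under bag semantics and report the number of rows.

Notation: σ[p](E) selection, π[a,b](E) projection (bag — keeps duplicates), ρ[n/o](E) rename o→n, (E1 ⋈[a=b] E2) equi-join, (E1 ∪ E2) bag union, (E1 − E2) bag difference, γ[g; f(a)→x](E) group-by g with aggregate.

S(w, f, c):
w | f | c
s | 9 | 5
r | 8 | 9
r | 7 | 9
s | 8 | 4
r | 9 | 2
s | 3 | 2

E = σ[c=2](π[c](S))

Subexpression sizes:
  S → 6
  π[c](S) → 6
  σ[c=2](π[c](S)) → 2

|E| = 2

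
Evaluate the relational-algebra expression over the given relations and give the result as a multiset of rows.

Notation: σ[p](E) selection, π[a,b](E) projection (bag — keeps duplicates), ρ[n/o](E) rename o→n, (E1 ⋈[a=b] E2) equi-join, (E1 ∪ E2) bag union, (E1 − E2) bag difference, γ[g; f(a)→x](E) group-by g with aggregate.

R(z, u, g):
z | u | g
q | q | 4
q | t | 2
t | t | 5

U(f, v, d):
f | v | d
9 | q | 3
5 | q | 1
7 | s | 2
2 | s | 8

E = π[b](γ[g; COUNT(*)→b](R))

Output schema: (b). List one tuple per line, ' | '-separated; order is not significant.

Subexpression sizes:
  R → 3
  γ[g; COUNT(*)→b](R) → 3
  π[b](γ[g; COUNT(*)→b](R)) → 3

== RESULT ==
b
1
1
1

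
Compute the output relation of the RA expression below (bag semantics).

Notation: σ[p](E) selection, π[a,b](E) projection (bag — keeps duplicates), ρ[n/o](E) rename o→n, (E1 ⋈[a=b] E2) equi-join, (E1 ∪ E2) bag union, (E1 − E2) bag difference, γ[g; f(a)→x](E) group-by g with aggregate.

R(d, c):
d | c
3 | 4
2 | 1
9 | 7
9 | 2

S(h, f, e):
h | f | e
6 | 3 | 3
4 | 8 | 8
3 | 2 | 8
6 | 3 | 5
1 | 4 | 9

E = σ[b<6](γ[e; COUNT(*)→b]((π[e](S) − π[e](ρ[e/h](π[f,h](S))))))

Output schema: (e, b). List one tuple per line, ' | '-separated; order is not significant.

Per-node cardinality:
  S → 5
  π[e](S) → 5
  S → 5
  π[f,h](S) → 5
  ρ[e/h](π[f,h](S)) → 5
  π[e](ρ[e/h](π[f,h](S))) → 5
  (π[e](S) − π[e](ρ[e/h](π[f,h](S)))) → 4
  γ[e; COUNT(*)→b]((π[e](S) − π[e](ρ[e/h](π[f,h](S))))) → 3
  σ[b<6](γ[e; COUNT(*)→b]((π[e](S) − π[e](ρ[e/h](π[f,h](S)))))) → 3

== RESULT ==
e | b
5 | 1
8 | 2
9 | 1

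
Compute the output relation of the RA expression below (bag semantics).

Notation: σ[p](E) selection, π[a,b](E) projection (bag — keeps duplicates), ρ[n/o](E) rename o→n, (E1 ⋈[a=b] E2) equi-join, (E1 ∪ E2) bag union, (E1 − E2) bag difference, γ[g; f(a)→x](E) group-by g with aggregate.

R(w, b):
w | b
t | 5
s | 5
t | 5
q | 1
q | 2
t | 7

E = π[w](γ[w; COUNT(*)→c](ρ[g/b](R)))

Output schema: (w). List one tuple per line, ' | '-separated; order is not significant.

Row counts bottom-up:
  R → 6
  ρ[g/b](R) → 6
  γ[w; COUNT(*)→c](ρ[g/b](R)) → 3
  π[w](γ[w; COUNT(*)→c](ρ[g/b](R))) → 3

== RESULT ==
w
q
s
t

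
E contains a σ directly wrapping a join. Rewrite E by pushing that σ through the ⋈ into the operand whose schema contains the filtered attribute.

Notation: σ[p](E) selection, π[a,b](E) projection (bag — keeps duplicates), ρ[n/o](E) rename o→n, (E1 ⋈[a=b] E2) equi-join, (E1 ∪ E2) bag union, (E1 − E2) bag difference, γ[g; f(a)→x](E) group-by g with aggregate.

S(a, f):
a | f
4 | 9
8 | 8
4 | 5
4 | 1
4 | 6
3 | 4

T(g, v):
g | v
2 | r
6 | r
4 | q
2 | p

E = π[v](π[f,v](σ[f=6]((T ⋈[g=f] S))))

σ filters on f, owned by the right side.
E' = π[v](π[f,v]((T ⋈[g=f] σ[f=6](S))))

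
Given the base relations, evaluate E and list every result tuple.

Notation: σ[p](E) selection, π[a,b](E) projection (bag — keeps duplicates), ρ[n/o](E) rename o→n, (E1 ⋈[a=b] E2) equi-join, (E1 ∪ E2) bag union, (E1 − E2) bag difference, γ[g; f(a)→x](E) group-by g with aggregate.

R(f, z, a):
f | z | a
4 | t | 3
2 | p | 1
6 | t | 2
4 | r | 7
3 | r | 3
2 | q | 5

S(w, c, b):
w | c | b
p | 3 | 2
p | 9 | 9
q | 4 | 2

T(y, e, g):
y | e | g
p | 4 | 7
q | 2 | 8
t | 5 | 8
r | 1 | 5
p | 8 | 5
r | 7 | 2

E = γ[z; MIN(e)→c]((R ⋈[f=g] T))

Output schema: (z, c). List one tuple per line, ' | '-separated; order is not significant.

Subexpression sizes:
  R → 6
  T → 6
  (R ⋈[f=g] T) → 2
  γ[z; MIN(e)→c]((R ⋈[f=g] T)) → 2

== RESULT ==
z | c
p | 7
q | 7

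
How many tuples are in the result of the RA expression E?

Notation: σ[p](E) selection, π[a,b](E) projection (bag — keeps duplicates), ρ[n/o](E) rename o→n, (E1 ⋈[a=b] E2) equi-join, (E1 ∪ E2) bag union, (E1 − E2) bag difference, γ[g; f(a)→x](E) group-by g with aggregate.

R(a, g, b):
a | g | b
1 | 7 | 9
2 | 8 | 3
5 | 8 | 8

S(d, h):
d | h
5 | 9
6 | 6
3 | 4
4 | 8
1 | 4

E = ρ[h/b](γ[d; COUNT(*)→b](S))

Stepwise |·|:
  S → 5
  γ[d; COUNT(*)→b](S) → 5
  ρ[h/b](γ[d; COUNT(*)→b](S)) → 5

|E| = 5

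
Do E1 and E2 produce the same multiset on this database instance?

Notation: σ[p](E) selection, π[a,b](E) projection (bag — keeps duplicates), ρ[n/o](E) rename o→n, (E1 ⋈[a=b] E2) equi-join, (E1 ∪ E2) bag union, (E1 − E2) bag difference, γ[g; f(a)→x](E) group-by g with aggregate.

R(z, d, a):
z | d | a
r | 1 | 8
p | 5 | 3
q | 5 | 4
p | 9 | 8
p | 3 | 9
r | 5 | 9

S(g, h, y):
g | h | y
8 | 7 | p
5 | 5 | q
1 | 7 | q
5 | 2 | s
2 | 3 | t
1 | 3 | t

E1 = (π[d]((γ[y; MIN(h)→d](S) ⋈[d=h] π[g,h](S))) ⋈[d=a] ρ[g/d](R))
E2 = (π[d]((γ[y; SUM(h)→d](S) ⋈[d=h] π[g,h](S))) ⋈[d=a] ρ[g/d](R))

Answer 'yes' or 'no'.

E1 subexpression sizes:
  S → 6
  γ[y; MIN(h)→d](S) → 4
  S → 6
  π[g,h](S) → 6
  (γ[y; MIN(h)→d](S) ⋈[d=h] π[g,h](S)) → 6
  π[d]((γ[y; MIN(h)→d](S) ⋈[d=h] π[g,h](S))) → 6
  R → 6
  ρ[g/d](R) → 6
  (π[d]((γ[y; MIN(h)→d](S) ⋈[d=h] π[g,h](S))) ⋈[d=a] ρ[g/d](R)) → 2
E2 subexpression sizes:
  S → 6
  γ[y; SUM(h)→d](S) → 4
  S → 6
  π[g,h](S) → 6
  (γ[y; SUM(h)→d](S) ⋈[d=h] π[g,h](S)) → 3
  π[d]((γ[y; SUM(h)→d](S) ⋈[d=h] π[g,h](S))) → 3
  R → 6
  ρ[g/d](R) → 6
  (π[d]((γ[y; SUM(h)→d](S) ⋈[d=h] π[g,h](S))) ⋈[d=a] ρ[g/d](R)) → 0

E1 result:
d | z | g | a
3 | p | 5 | 3
3 | p | 5 | 3
E2 result:
d | z | g | a
(0 rows)
Witness: (3, 'p', 5, 3) appears 2× in E1 but 0× in E2.

no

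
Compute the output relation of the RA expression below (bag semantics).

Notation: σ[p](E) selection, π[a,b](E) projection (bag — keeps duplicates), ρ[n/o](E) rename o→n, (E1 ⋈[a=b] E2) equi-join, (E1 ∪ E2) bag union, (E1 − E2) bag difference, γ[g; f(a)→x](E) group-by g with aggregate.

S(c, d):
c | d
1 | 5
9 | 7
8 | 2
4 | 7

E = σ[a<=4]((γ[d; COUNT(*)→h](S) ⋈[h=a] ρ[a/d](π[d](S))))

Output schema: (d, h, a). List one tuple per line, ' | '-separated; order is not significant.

Stepwise |·|:
  S → 4
  γ[d; COUNT(*)→h](S) → 3
  S → 4
  π[d](S) → 4
  ρ[a/d](π[d](S)) → 4
  (γ[d; COUNT(*)→h](S) ⋈[h=a] ρ[a/d](π[d](S))) → 1
  σ[a<=4]((γ[d; COUNT(*)→h](S) ⋈[h=a] ρ[a/d](π[d](S)))) → 1

== RESULT ==
d | h | a
7 | 2 | 2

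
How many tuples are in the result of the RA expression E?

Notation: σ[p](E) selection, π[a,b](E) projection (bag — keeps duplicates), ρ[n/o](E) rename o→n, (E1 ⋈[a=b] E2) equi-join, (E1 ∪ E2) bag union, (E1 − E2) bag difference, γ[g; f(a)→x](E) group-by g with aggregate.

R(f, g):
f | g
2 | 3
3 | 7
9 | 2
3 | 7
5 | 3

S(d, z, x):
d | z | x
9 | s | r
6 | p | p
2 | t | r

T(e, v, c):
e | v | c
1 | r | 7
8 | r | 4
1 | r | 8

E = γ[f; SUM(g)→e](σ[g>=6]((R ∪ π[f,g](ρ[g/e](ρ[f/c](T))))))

Stepwise |·|:
  R → 5
  T → 3
  ρ[f/c](T) → 3
  ρ[g/e](ρ[f/c](T)) → 3
  π[f,g](ρ[g/e](ρ[f/c](T))) → 3
  (R ∪ π[f,g](ρ[g/e](ρ[f/c](T)))) → 8
  σ[g>=6]((R ∪ π[f,g](ρ[g/e](ρ[f/c](T))))) → 3
  γ[f; SUM(g)→e](σ[g>=6]((R ∪ π[f,g](ρ[g/e](ρ[f/c](T)))))) → 2

|E| = 2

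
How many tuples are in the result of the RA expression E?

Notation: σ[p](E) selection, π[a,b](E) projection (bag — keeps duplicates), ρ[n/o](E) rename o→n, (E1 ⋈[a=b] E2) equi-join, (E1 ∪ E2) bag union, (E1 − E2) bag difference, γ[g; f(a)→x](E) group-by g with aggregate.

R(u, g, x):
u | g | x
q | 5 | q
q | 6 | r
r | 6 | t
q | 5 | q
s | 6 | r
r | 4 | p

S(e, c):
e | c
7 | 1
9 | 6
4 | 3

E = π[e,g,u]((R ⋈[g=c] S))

Per-node cardinality:
  R → 6
  S → 3
  (R ⋈[g=c] S) → 3
  π[e,g,u]((R ⋈[g=c] S)) → 3

|E| = 3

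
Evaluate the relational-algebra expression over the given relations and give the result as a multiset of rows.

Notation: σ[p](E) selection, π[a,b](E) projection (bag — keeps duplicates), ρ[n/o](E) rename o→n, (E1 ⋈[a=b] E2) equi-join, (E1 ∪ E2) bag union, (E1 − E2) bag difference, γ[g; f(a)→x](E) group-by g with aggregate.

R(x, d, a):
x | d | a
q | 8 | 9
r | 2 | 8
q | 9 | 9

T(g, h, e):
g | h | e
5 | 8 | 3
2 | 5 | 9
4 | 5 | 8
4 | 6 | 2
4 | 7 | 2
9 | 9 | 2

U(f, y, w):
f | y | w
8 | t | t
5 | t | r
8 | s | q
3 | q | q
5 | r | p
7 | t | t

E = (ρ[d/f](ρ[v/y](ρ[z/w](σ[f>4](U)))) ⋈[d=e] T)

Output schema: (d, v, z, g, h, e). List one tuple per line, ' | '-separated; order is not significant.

Per-node cardinality:
  U → 6
  σ[f>4](U) → 5
  ρ[z/w](σ[f>4](U)) → 5
  ρ[v/y](ρ[z/w](σ[f>4](U))) → 5
  ρ[d/f](ρ[v/y](ρ[z/w](σ[f>4](U)))) → 5
  T → 6
  (ρ[d/f](ρ[v/y](ρ[z/w](σ[f>4](U)))) ⋈[d=e] T) → 2

== RESULT ==
d | v | z | g | h | e
8 | s | q | 4 | 5 | 8
8 | t | t | 4 | 5 | 8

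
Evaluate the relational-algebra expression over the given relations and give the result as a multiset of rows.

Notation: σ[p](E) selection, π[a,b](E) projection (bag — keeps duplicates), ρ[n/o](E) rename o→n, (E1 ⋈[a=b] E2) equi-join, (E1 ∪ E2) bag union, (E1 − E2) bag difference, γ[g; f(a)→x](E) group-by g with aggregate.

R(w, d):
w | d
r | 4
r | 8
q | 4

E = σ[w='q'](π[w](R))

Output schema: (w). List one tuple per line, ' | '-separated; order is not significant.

Subexpression sizes:
  R → 3
  π[w](R) → 3
  σ[w='q'](π[w](R)) → 1

== RESULT ==
w
q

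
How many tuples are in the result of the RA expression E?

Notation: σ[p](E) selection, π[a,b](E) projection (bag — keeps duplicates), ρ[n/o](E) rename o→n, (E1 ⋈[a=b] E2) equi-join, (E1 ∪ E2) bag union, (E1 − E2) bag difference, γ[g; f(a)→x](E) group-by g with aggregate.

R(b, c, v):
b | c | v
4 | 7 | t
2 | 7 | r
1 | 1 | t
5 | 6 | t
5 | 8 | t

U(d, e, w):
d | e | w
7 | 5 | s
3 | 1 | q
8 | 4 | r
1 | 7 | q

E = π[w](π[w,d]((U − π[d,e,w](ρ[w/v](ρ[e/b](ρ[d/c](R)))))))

Row counts bottom-up:
  U → 4
  R → 5
  ρ[d/c](R) → 5
  ρ[e/b](ρ[d/c](R)) → 5
  ρ[w/v](ρ[e/b](ρ[d/c](R))) → 5
  π[d,e,w](ρ[w/v](ρ[e/b](ρ[d/c](R)))) → 5
  (U − π[d,e,w](ρ[w/v](ρ[e/b](ρ[d/c](R))))) → 4
  π[w,d]((U − π[d,e,w](ρ[w/v](ρ[e/b](ρ[d/c](R)))))) → 4
  π[w](π[w,d]((U − π[d,e,w](ρ[w/v](ρ[e/b](ρ[d/c](R))))))) → 4

|E| = 4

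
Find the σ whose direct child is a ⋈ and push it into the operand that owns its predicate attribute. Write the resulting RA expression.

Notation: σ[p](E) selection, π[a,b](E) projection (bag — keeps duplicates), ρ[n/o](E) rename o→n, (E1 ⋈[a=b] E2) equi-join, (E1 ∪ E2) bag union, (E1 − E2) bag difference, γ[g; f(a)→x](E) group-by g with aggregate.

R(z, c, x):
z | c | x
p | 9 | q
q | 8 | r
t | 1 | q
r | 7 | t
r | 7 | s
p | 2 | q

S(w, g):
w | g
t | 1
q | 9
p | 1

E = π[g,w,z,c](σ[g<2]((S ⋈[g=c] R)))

σ filters on g, owned by the left side.
E' = π[g,w,z,c]((σ[g<2](S) ⋈[g=c] R))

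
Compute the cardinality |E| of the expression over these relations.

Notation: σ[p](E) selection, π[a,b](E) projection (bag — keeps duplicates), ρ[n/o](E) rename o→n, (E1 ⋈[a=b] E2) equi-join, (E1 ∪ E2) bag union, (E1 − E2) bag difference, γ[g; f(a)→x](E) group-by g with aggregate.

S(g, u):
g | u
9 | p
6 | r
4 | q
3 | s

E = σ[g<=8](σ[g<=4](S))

Per-node cardinality:
  S → 4
  σ[g<=4](S) → 2
  σ[g<=8](σ[g<=4](S)) → 2

|E| = 2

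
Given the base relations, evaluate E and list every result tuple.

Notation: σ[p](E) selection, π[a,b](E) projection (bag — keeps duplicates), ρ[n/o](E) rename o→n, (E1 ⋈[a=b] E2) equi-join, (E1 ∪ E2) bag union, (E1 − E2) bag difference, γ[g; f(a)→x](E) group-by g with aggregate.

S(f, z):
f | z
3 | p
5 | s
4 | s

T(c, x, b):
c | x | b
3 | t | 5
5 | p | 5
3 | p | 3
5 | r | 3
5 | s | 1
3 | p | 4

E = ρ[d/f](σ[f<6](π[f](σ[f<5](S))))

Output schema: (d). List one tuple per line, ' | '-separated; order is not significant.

Per-node cardinality:
  S → 3
  σ[f<5](S) → 2
  π[f](σ[f<5](S)) → 2
  σ[f<6](π[f](σ[f<5](S))) → 2
  ρ[d/f](σ[f<6](π[f](σ[f<5](S)))) → 2

== RESULT ==
d
3
4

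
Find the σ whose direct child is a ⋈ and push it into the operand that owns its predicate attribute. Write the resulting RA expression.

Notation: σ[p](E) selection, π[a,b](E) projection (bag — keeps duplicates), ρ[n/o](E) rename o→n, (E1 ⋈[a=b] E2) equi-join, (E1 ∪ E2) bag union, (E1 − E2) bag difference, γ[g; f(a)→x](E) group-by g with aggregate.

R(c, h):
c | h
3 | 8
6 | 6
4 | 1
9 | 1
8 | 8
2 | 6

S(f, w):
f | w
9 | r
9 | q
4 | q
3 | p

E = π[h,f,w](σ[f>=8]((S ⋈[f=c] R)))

σ filters on f, owned by the left side.
E' = π[h,f,w]((σ[f>=8](S) ⋈[f=c] R))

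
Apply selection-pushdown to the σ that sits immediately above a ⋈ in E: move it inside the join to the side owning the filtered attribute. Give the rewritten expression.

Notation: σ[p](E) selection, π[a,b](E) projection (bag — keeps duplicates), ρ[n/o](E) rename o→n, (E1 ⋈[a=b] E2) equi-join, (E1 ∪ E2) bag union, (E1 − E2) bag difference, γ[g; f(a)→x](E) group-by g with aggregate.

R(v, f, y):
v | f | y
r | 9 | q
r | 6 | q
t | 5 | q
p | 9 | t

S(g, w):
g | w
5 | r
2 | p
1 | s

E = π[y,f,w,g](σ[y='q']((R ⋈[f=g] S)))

σ filters on y, owned by the left side.
E' = π[y,f,w,g]((σ[y='q'](R) ⋈[f=g] S))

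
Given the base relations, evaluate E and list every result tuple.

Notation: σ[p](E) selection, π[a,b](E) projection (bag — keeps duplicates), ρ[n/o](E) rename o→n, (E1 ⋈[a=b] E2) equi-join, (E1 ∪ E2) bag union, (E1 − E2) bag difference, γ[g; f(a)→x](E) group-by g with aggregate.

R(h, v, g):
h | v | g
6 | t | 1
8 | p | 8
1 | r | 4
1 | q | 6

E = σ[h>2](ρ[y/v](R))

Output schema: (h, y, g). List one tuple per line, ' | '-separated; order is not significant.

Per-node cardinality:
  R → 4
  ρ[y/v](R) → 4
  σ[h>2](ρ[y/v](R)) → 2

== RESULT ==
h | y | g
6 | t | 1
8 | p | 8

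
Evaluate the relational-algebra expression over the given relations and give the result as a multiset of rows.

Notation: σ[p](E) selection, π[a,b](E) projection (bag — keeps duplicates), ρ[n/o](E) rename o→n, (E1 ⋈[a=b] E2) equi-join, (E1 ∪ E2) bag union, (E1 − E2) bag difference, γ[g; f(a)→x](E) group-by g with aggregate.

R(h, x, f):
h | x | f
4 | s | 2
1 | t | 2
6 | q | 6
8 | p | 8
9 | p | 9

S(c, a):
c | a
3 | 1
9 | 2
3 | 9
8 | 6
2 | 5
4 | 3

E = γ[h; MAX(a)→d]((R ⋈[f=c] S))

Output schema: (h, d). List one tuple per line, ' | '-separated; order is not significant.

Per-node cardinality:
  R → 5
  S → 6
  (R ⋈[f=c] S) → 4
  γ[h; MAX(a)→d]((R ⋈[f=c] S)) → 4

== RESULT ==
h | d
1 | 5
4 | 5
8 | 6
9 | 2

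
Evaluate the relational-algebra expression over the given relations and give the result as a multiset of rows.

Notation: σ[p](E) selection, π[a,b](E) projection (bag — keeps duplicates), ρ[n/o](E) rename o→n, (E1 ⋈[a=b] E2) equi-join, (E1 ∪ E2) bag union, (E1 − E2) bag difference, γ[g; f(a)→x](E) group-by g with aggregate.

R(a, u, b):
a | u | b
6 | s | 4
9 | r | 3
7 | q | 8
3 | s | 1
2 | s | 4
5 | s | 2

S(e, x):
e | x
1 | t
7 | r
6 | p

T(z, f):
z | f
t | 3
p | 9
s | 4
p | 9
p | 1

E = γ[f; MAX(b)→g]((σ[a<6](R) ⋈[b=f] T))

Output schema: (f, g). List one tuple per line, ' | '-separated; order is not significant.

Row counts bottom-up:
  R → 6
  σ[a<6](R) → 3
  T → 5
  (σ[a<6](R) ⋈[b=f] T) → 2
  γ[f; MAX(b)→g]((σ[a<6](R) ⋈[b=f] T)) → 2

== RESULT ==
f | g
1 | 1
4 | 4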